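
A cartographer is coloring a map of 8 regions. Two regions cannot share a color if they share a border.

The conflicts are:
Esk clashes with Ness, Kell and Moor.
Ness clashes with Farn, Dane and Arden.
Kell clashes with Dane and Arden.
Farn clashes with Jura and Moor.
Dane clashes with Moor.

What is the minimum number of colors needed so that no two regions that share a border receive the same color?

Kell and Arden conflict, so at least 2 colors are needed.
2 colors suffice: Esk=2, Ness=1, Kell=1, Farn=2, Dane=2, Jura=1, Moor=1, Arden=2. Every pair that conflicts lands in different colors.

2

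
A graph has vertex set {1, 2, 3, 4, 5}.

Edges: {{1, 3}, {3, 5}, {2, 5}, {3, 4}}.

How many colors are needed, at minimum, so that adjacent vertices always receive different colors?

2

2 and 5 are adjacent, so at least 2 colors are needed.
2 colors suffice: 1=blue, 2=red, 3=red, 4=blue, 5=blue. No two adjacent vertices share a color.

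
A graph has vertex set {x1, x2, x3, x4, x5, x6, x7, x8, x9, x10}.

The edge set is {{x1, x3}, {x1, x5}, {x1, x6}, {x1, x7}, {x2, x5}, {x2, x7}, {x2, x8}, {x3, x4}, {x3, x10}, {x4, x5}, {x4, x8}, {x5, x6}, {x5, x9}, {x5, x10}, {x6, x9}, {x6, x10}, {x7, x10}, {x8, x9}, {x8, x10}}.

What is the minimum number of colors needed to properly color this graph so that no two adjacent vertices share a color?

3

x1, x5, x6 are mutually adjacent, so at least 3 colors are needed.
A valid assignment using 3 colors: x1=2, x2=2, x3=1, x4=2, x5=1, x6=3, x7=1, x8=1, x9=2, x10=2. Every edge joins two different colors.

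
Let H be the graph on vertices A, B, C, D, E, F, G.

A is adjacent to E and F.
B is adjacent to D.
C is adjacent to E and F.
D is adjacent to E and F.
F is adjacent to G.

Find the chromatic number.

2

B and D are adjacent, so at least 2 colors are needed.
2 colors suffice: A=2, B=1, C=2, D=2, E=1, F=1, G=2. No two adjacent vertices share a color.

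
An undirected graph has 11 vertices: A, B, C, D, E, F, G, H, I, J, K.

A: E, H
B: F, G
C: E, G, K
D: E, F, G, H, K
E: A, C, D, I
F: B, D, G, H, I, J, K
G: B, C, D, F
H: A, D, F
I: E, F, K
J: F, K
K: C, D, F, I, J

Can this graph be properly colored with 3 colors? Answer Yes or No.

Yes

The chromatic number is 3. D, F, K are pairwise adjacent, so at least 3 colors are needed.
3 colors suffice: color red → {E, F}; color blue → {A, B, C, D, I, J}; color green → {G, H, K}.
That is already a proper 3-coloring.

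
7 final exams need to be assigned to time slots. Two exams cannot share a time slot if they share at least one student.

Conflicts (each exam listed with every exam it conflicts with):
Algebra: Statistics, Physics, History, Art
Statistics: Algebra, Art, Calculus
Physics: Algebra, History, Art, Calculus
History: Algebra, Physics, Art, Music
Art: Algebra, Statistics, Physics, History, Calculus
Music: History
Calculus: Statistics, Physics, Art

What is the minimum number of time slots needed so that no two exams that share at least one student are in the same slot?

Algebra, Physics, History, Art all conflict with each other, so at least 4 time slots are needed.
4 time slots suffice: Algebra=4, Statistics=2, Physics=2, History=3, Art=1, Music=1, Calculus=3. Every pair that conflicts lands in different time slots.

4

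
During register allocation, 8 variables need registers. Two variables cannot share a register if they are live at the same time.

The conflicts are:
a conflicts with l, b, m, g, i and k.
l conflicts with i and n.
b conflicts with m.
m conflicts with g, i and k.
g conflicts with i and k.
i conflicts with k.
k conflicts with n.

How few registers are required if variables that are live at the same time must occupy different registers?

5

a, m, g, i, k are mutually in conflict, so at least 5 registers are needed.
A valid assignment using 5 registers: a=1, l=2, b=3, m=2, g=5, i=4, k=3, n=1. No two conflicting variables share a register.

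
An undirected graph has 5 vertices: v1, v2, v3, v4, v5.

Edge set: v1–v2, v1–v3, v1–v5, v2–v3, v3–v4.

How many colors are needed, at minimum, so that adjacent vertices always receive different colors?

3

v1, v2, v3 form a triangle, so at least 3 colors are needed.
3 colors suffice: color 1 → {v3, v5}; color 2 → {v1, v4}; color 3 → {v2}. Each edge has distinct colors on its endpoints.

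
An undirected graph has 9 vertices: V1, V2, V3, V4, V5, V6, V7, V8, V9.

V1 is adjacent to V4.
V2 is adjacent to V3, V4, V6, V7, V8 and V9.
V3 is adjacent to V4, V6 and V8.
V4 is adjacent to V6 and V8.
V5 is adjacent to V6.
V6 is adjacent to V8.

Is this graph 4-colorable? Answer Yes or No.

V2, V3, V4, V6, V8 are pairwise adjacent (a clique of size 5), so at least 5 colors are needed.
So 4 colors are not enough.

No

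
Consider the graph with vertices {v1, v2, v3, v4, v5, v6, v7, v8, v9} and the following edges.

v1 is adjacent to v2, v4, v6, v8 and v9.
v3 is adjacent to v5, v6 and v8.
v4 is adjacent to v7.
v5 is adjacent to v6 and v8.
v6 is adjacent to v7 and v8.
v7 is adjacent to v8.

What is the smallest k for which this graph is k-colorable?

4

v3, v5, v6, v8 are mutually adjacent (a clique of size 4), so at least 4 colors are needed.
4 colors suffice: color red → {v2, v4, v6, v9}; color blue → {v8}; color green → {v1, v5, v7}; color yellow → {v3}. No two adjacent vertices share a color.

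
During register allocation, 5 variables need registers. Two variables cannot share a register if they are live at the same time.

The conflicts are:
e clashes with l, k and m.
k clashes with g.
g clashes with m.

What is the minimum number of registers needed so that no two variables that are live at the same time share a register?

g and m conflict, so at least 2 registers are needed.
2 registers suffice: register 1 → {e, g}; register 2 → {l, k, m}. Each listed conflict is separated.

2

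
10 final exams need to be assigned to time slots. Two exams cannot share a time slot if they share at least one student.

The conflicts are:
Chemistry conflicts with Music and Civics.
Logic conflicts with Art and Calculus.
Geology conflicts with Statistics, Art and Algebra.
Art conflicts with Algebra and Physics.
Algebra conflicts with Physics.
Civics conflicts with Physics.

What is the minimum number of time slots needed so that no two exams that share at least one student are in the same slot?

3

Geology, Art, Algebra are mutually in conflict, so at least 3 time slots are needed.
Using 3 time slots: Chemistry=1, Logic=2, Music=2, Geology=2, Statistics=1, Art=1, Algebra=3, Calculus=1, Civics=3, Physics=2. Every pair that conflicts lands in different time slots.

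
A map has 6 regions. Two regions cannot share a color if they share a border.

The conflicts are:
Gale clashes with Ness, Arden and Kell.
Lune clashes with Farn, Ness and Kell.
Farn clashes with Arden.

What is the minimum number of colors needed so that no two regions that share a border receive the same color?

The cycle Farn-Lune-Kell-Gale-Arden-Farn has odd length 5, so it cannot be 2-colored; at least 3 colors are needed.
A valid assignment using 3 colors: Gale=1, Lune=1, Farn=3, Ness=2, Arden=2, Kell=2. No two conflicting regions share a color.

3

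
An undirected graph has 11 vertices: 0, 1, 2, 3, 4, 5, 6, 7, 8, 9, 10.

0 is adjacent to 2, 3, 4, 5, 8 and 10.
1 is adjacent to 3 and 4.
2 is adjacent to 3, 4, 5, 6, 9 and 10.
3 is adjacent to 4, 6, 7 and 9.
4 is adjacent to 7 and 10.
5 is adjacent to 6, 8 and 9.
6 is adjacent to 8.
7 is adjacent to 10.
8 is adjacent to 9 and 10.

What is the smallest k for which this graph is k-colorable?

0, 2, 4, 10 form a clique, so at least 4 colors are needed.
4 colors suffice: color red → {1, 2, 7, 8}; color blue → {3, 5, 10}; color green → {4, 6, 9}; color yellow → {0}. Each edge has distinct colors on its endpoints.

4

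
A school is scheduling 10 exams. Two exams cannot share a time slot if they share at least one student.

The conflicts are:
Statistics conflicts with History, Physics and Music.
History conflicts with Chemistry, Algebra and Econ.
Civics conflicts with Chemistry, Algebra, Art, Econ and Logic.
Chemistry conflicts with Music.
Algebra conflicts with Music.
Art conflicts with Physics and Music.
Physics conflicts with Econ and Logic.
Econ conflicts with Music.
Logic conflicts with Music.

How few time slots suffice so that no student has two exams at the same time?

History and Econ conflict, so at least 2 time slots are needed.
2 time slots suffice: time slot 1 → {History, Civics, Physics, Music}; time slot 2 → {Statistics, Chemistry, Algebra, Art, Econ, Logic}. No two conflicting exams share a time slot.

2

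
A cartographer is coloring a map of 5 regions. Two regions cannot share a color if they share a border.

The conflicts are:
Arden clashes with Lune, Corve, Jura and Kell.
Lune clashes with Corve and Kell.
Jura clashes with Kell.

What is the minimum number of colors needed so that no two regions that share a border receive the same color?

3

Arden, Lune, Corve all conflict with each other, so at least 3 colors are needed.
A valid assignment using 3 colors: Arden=1, Lune=2, Corve=3, Jura=2, Kell=3. No two conflicting regions share a color.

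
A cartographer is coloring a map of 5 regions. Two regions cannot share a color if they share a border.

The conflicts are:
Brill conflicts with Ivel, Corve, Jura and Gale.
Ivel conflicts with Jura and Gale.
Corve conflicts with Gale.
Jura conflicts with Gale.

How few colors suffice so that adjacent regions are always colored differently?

Brill, Ivel, Jura, Gale are mutually in conflict, so at least 4 colors are needed.
4 colors suffice: Brill=2, Ivel=4, Corve=3, Jura=3, Gale=1. Each listed conflict is separated.

4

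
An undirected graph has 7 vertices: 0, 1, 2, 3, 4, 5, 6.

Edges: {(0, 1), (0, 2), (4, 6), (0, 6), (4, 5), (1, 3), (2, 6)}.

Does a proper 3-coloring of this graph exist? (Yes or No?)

Yes

The chromatic number is 3. 0, 2, 6 are mutually adjacent, so at least 3 colors are needed.
3 colors suffice: 0=blue, 1=red, 2=green, 3=blue, 4=blue, 5=red, 6=red.
That is already a proper 3-coloring.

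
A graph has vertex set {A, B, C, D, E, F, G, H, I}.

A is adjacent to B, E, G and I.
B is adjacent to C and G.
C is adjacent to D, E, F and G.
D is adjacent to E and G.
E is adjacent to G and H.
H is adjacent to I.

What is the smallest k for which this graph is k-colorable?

C, D, E, G are mutually adjacent (a clique of size 4), so at least 4 colors are needed.
4 colors suffice: A=blue, B=green, C=blue, D=yellow, E=green, F=red, G=red, H=blue, I=red. Each edge has distinct colors on its endpoints.

4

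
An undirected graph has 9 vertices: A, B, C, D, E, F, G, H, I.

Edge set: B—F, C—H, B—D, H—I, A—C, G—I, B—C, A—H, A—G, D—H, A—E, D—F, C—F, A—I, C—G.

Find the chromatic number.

B, C, F are mutually adjacent, so at least 3 colors are needed.
3 colors suffice: color 1 → {C, D, E, I}; color 2 → {A, F}; color 3 → {B, G, H}. No two adjacent vertices share a color.

3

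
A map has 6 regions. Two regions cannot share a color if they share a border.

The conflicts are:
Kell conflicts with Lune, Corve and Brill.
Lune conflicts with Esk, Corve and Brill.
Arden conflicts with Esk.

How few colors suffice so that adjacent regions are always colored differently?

3

Kell, Lune, Brill pairwise conflict, so at least 3 colors are needed.
3 colors suffice: color 1 → {Lune, Arden}; color 2 → {Kell, Esk}; color 3 → {Corve, Brill}. No two conflicting regions share a color.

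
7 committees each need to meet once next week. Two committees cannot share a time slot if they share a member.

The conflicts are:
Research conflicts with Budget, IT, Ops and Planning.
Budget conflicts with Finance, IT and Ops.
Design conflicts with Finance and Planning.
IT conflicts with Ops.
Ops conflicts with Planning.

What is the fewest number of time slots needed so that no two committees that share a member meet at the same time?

Research, Budget, IT, Ops are mutually in conflict, so at least 4 time slots are needed.
4 time slots suffice: Research=3, Budget=2, Design=3, Finance=1, IT=4, Ops=1, Planning=2. No two conflicting committees share a time slot.

4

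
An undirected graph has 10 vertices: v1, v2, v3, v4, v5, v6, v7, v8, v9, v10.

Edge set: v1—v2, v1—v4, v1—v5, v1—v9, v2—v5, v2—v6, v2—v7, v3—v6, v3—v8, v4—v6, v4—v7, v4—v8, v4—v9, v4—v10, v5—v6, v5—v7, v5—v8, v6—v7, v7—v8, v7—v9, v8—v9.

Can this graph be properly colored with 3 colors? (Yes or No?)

v2, v5, v6, v7 are pairwise adjacent (a clique of size 4), so at least 4 colors are needed.
So 3 colors are not enough.

No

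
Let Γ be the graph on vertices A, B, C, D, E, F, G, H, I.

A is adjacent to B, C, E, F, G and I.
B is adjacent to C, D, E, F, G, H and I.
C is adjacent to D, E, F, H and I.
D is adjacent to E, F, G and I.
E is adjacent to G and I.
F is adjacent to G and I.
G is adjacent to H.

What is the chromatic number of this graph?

5

A, B, C, E, I form a clique, so at least 5 colors are needed.
5 colors suffice: A=green, B=red, C=blue, D=green, E=purple, F=purple, G=blue, H=green, I=yellow. No two adjacent vertices share a color.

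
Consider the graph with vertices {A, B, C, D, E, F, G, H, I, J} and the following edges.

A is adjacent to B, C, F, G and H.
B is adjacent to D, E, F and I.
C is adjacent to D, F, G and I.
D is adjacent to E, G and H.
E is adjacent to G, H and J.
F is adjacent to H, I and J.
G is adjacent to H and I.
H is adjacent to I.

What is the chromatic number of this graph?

4

D, E, G, H are mutually adjacent (a clique of size 4), so at least 4 colors are needed.
A valid assignment using 4 colors: A=3, B=2, C=2, D=4, E=3, F=1, G=1, H=2, I=3, J=2. Every edge joins two different colors.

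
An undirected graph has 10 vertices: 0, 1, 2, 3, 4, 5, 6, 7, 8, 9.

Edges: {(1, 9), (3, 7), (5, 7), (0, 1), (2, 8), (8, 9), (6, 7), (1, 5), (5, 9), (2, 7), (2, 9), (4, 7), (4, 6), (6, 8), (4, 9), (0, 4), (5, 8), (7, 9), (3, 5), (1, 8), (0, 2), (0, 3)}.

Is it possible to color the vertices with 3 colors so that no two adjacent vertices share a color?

1, 5, 8, 9 form a clique, so at least 4 colors are needed.
So 3 colors are not enough.

No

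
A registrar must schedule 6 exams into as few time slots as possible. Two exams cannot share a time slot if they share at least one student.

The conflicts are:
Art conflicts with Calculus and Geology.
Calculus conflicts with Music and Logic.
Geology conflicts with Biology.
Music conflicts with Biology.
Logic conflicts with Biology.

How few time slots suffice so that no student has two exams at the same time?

3

The cycle Calculus-Art-Geology-Biology-Music-Calculus has odd length 5, so it cannot be 2-colored; at least 3 time slots are needed.
3 time slots suffice: time slot 1 → {Calculus, Biology}; time slot 2 → {Geology, Music, Logic}; time slot 3 → {Art}. Each listed conflict is separated.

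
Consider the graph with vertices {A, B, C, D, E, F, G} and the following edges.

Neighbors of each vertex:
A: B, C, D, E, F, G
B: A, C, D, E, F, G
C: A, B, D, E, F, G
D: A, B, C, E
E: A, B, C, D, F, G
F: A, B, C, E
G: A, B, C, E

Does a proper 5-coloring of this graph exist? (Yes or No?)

Yes

The chromatic number is 5. A, B, C, E, F are pairwise adjacent (a clique of size 5), so at least 5 colors are needed.
A valid assignment using 5 colors: A=1, B=4, C=3, D=5, E=2, F=5, G=5.
That is already a proper 5-coloring.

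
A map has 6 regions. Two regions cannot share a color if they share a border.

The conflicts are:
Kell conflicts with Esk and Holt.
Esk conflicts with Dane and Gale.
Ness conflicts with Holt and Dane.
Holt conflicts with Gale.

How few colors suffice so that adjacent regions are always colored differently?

3

The cycle Ness-Holt-Kell-Esk-Dane-Ness has odd length 5, so it cannot be 2-colored; at least 3 colors are needed.
3 colors suffice: Kell=2, Esk=1, Ness=2, Holt=1, Dane=3, Gale=2. Every pair that conflicts lands in different colors.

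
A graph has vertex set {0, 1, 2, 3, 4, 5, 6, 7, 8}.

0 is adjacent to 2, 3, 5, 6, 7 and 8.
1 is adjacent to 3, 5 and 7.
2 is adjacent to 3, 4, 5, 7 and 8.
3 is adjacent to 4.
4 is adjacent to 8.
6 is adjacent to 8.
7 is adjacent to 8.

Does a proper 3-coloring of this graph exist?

0, 2, 7, 8 are pairwise adjacent (a clique of size 4), so at least 4 colors are needed.
So 3 colors are not enough.

No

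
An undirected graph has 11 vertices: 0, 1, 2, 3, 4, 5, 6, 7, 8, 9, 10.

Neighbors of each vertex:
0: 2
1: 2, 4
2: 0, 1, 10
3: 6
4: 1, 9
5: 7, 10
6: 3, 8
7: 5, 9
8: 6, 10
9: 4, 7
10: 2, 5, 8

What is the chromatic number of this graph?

3

The cycle 2-1-4-9-7-5-10-2 has odd length 7, so it cannot be 2-colored; at least 3 colors are needed.
One proper 3-coloring: 0=a, 1=a, 2=b, 3=b, 4=b, 5=c, 6=a, 7=b, 8=b, 9=a, 10=a. No two adjacent vertices share a color.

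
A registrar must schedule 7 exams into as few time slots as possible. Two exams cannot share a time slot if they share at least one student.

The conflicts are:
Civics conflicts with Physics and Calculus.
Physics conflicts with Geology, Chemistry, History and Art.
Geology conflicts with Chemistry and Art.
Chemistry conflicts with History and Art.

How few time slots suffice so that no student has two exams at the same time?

4

Physics, Geology, Chemistry, Art are mutually in conflict, so at least 4 time slots are needed.
Using 4 time slots: Civics=2, Physics=1, Geology=4, Chemistry=2, History=3, Art=3, Calculus=1. Each listed conflict is separated.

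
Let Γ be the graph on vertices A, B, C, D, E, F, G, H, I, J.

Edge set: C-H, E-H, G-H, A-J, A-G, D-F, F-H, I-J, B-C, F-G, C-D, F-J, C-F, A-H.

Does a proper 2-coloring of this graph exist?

No

A, G, H form a triangle, so at least 3 colors are needed.
So 2 colors are not enough.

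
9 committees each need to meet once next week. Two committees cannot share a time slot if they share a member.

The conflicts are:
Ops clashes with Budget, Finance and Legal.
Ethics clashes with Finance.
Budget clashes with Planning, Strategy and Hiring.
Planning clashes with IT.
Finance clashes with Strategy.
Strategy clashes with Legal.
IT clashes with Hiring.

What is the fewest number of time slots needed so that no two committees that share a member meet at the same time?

2

Planning and IT conflict, so at least 2 time slots are needed.
2 time slots suffice: time slot 1 → {Budget, Finance, IT, Legal}; time slot 2 → {Ops, Ethics, Planning, Strategy, Hiring}. No two conflicting committees share a time slot.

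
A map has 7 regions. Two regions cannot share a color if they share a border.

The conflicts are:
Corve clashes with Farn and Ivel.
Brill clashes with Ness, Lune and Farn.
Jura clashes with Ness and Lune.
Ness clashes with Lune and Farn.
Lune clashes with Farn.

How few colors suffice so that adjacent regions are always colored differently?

Brill, Ness, Lune, Farn pairwise conflict, so at least 4 colors are needed.
One proper 4-coloring: Corve=1, Brill=4, Jura=2, Ness=3, Lune=1, Farn=2, Ivel=2. Each listed conflict is separated.

4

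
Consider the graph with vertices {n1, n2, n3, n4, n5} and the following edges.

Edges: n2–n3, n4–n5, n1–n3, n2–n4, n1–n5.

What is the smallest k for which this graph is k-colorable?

The cycle n5-n1-n3-n2-n4-n5 has odd length 5, so it cannot be 2-colored; at least 3 colors are needed.
3 colors suffice: color red → {n3, n4}; color blue → {n1, n2}; color green → {n5}. Each edge has distinct colors on its endpoints.

3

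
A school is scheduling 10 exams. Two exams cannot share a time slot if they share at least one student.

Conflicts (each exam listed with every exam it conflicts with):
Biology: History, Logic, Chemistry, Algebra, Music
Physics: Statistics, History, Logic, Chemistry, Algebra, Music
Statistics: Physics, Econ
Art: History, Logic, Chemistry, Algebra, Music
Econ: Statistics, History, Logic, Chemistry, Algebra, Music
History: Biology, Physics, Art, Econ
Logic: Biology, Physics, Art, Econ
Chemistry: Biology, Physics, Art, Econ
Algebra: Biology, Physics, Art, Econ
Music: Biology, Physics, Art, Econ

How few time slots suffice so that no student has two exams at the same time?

2

Art and Algebra conflict, so at least 2 time slots are needed.
2 time slots suffice: time slot 1 → {Biology, Physics, Art, Econ}; time slot 2 → {Statistics, History, Logic, Chemistry, Algebra, Music}. Every pair that conflicts lands in different time slots.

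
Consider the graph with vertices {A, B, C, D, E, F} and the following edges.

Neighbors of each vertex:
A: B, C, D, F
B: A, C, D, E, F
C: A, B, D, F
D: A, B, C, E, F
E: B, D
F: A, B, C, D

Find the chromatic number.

A, B, C, D, F are pairwise adjacent (a clique of size 5), so at least 5 colors are needed.
5 colors suffice: color 1 → {B}; color 2 → {D}; color 3 → {E, F}; color 4 → {C}; color 5 → {A}. No two adjacent vertices share a color.

5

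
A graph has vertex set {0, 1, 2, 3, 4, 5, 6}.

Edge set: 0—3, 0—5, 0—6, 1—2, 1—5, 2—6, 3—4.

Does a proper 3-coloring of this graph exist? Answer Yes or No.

The chromatic number is 3. The cycle 2-6-0-5-1-2 has odd length 5, so it cannot be 2-colored; at least 3 colors are needed.
3 colors suffice: color red → {0, 1, 4}; color blue → {3, 5, 6}; color green → {2}.
That is already a proper 3-coloring.

Yes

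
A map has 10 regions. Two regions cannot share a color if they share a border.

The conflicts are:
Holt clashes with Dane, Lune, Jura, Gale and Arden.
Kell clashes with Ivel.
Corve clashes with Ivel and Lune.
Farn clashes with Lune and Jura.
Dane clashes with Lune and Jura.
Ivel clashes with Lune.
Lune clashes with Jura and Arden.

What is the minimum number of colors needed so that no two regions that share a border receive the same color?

Holt, Dane, Lune, Jura pairwise conflict, so at least 4 colors are needed.
A valid assignment using 4 colors: Holt=2, Kell=1, Corve=3, Farn=2, Dane=4, Ivel=2, Lune=1, Jura=3, Gale=1, Arden=3. Each listed conflict is separated.

4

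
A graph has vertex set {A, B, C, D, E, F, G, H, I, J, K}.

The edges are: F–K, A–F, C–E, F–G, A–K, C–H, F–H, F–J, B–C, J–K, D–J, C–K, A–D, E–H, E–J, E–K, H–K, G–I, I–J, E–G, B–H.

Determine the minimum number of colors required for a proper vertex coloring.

C, E, H, K form a clique, so at least 4 colors are needed.
One proper 4-coloring: A=blue, B=red, C=yellow, D=red, E=green, F=green, G=red, H=blue, I=green, J=blue, K=red. Each edge has distinct colors on its endpoints.

4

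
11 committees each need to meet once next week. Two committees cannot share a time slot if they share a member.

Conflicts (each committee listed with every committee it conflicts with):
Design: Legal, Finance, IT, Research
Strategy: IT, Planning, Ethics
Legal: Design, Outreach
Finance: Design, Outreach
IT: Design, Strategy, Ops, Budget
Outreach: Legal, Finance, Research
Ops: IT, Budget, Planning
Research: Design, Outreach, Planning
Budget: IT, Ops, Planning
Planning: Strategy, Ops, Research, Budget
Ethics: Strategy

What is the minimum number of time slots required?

Ops, Budget, Planning all conflict with each other, so at least 3 time slots are needed.
A valid assignment using 3 time slots: Design=1, Strategy=1, Legal=2, Finance=2, IT=2, Outreach=1, Ops=1, Research=3, Budget=3, Planning=2, Ethics=2. Every pair that conflicts lands in different time slots.

3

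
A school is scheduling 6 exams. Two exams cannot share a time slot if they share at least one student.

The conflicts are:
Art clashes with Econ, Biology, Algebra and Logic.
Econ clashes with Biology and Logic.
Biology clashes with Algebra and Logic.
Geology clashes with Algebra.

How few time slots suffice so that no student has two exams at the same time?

Art, Econ, Biology, Logic are mutually in conflict, so at least 4 time slots are needed.
4 time slots suffice: time slot 1 → {Biology, Geology}; time slot 2 → {Art}; time slot 3 → {Econ, Algebra}; time slot 4 → {Logic}. No two conflicting exams share a time slot.

4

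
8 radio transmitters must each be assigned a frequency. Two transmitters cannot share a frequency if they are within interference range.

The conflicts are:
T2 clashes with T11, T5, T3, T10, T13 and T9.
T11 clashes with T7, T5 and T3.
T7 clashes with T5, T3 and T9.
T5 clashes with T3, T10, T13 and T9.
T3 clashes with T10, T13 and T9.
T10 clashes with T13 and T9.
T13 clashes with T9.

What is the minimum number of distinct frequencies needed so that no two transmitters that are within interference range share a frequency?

6

T2, T5, T3, T10, T13, T9 all conflict with each other, so at least 6 frequencies are needed.
A valid assignment using 6 frequencies: T2=3, T11=4, T7=3, T5=1, T3=2, T10=6, T13=5, T9=4. No two conflicting transmitters share a frequency.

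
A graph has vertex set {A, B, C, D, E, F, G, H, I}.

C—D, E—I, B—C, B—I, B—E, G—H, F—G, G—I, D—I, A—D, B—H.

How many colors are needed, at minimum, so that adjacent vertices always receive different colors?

B, E, I are pairwise adjacent, so at least 3 colors are needed.
3 colors suffice: A=2, B=1, C=2, D=1, E=3, F=2, G=1, H=2, I=2. No two adjacent vertices share a color.

3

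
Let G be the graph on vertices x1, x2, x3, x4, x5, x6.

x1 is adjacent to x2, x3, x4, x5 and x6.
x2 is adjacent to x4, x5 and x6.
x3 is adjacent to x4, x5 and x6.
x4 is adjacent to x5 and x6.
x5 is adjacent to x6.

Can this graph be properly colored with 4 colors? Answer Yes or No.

No

x1, x2, x4, x5, x6 are pairwise adjacent (a clique of size 5), so at least 5 colors are needed.
So 4 colors are not enough.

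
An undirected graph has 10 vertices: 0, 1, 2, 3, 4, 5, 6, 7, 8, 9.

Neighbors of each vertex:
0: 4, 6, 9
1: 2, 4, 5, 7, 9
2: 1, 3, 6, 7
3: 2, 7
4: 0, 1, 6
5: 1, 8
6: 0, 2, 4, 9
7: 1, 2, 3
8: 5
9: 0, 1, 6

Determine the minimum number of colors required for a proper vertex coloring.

3

2, 3, 7 are mutually adjacent, so at least 3 colors are needed.
3 colors suffice: color a → {1, 3, 6, 8}; color b → {0, 2, 5}; color c → {4, 7, 9}. Each edge has distinct colors on its endpoints.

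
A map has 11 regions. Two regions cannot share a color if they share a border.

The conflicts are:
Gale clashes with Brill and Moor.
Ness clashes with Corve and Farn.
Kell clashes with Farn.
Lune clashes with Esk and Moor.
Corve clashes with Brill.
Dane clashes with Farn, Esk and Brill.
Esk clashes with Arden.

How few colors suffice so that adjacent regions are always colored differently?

3

The cycle Brill-Corve-Ness-Farn-Dane-Brill has odd length 5, so it cannot be 2-colored; at least 3 colors are needed.
3 colors suffice: color 1 → {Farn, Esk, Brill, Moor}; color 2 → {Gale, Ness, Kell, Lune, Dane, Arden}; color 3 → {Corve}. Each listed conflict is separated.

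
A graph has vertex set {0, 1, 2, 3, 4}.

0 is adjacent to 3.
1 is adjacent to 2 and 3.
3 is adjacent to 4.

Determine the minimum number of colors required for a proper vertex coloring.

2

3 and 4 are adjacent, so at least 2 colors are needed.
2 colors suffice: color red → {2, 3}; color blue → {0, 1, 4}. Each edge has distinct colors on its endpoints.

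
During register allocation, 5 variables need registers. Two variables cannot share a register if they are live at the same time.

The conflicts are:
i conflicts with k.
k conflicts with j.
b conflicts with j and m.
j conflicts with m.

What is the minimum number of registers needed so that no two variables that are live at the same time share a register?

b, j, m pairwise conflict, so at least 3 registers are needed.
3 registers suffice: register 1 → {i, j}; register 2 → {k, m}; register 3 → {b}. Every pair that conflicts lands in different registers.

3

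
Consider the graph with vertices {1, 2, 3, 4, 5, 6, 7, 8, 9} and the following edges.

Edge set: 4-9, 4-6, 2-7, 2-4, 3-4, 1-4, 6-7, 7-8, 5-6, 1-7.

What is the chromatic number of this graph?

2

4 and 6 are adjacent, so at least 2 colors are needed.
One proper 2-coloring: 1=blue, 2=blue, 3=blue, 4=red, 5=red, 6=blue, 7=red, 8=blue, 9=blue. Each edge has distinct colors on its endpoints.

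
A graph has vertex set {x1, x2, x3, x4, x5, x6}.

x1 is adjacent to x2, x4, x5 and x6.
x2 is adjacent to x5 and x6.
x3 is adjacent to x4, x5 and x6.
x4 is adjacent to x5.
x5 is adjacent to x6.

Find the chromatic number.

4

x1, x2, x5, x6 form a clique, so at least 4 colors are needed.
A valid assignment using 4 colors: x1=B, x2=Y, x3=B, x4=G, x5=R, x6=G. Each edge has distinct colors on its endpoints.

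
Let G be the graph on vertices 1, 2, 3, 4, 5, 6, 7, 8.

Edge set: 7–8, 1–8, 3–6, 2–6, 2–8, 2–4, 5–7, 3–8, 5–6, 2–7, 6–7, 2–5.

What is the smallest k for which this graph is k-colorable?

2, 5, 6, 7 are mutually adjacent (a clique of size 4), so at least 4 colors are needed.
4 colors suffice: color red → {1, 2, 3}; color blue → {4, 6, 8}; color green → {7}; color yellow → {5}. Every edge joins two different colors.

4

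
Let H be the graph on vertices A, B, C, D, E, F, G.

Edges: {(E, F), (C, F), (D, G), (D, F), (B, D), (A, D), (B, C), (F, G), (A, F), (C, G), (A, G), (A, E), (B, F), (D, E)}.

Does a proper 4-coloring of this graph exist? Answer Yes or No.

The chromatic number is 4. A, D, E, F form a clique, so at least 4 colors are needed.
4 colors suffice: color 1 → {F}; color 2 → {C, D}; color 3 → {A, B}; color 4 → {E, G}.
That is already a proper 4-coloring.

Yes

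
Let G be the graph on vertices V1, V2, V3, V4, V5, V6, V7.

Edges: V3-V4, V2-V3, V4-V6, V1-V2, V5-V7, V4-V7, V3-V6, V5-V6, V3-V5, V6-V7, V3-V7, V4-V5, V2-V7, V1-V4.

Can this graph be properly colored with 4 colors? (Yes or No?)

No

V3, V4, V5, V6, V7 are mutually adjacent (a clique of size 5), so at least 5 colors are needed.
So 4 colors are not enough.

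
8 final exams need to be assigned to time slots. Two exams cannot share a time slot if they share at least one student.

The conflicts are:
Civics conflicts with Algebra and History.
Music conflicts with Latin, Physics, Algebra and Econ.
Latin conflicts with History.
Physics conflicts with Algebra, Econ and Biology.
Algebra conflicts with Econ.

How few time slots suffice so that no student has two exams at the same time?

4

Music, Physics, Algebra, Econ all conflict with each other, so at least 4 time slots are needed.
4 time slots suffice: time slot 1 → {Civics, Music, Biology}; time slot 2 → {Latin, Algebra}; time slot 3 → {Physics, History}; time slot 4 → {Econ}. Every pair that conflicts lands in different time slots.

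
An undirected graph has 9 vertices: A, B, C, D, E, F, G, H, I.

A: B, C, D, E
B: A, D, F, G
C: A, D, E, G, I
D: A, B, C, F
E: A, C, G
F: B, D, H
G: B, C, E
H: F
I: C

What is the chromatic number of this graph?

3

A, B, D form a triangle, so at least 3 colors are needed.
3 colors suffice: color 1 → {B, C, H}; color 2 → {A, F, G, I}; color 3 → {D, E}. Each edge has distinct colors on its endpoints.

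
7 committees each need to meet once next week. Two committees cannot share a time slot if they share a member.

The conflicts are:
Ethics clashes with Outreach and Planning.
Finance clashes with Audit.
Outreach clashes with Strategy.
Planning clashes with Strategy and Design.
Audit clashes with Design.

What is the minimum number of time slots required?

Outreach and Strategy conflict, so at least 2 time slots are needed.
2 time slots suffice: time slot 1 → {Outreach, Planning, Audit}; time slot 2 → {Ethics, Finance, Strategy, Design}. No two conflicting committees share a time slot.

2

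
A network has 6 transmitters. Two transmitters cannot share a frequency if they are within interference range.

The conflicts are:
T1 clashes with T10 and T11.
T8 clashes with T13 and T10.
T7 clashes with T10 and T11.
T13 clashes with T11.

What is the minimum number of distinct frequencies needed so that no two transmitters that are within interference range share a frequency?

The cycle T10-T8-T13-T11-T7-T10 has odd length 5, so it cannot be 2-colored; at least 3 frequencies are needed.
3 frequencies suffice: T1=2, T8=3, T7=2, T13=2, T10=1, T11=1. Every pair that conflicts lands in different frequencies.

3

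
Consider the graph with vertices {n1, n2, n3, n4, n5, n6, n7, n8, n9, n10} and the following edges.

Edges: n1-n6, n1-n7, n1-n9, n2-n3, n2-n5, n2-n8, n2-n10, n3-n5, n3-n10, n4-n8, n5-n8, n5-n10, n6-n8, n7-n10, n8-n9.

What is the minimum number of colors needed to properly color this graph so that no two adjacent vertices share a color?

4

n2, n3, n5, n10 are mutually adjacent (a clique of size 4), so at least 4 colors are needed.
4 colors suffice: n1=1, n2=3, n3=4, n4=2, n5=2, n6=2, n7=2, n8=1, n9=2, n10=1. No two adjacent vertices share a color.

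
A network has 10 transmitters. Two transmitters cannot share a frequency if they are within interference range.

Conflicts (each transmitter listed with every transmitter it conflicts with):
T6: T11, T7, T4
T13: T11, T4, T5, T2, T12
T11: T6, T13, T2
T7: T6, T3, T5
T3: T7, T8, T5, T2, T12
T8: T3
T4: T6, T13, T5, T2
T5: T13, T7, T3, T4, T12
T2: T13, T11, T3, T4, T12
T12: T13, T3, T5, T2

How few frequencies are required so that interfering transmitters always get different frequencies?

3

T13, T11, T2 are mutually in conflict, so at least 3 frequencies are needed.
3 frequencies suffice: frequency 1 → {T6, T13, T3}; frequency 2 → {T8, T5, T2}; frequency 3 → {T11, T7, T4, T12}. Each listed conflict is separated.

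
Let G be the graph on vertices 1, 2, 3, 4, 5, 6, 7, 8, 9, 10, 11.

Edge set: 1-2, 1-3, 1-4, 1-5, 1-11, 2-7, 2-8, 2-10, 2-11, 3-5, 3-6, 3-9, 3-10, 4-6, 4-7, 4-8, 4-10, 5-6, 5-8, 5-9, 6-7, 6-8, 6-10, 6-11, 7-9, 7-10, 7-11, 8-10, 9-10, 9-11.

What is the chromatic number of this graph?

4

4, 6, 7, 10 are pairwise adjacent (a clique of size 4), so at least 4 colors are needed.
4 colors suffice: 1=green, 2=red, 3=yellow, 4=yellow, 5=blue, 6=red, 7=green, 8=green, 9=red, 10=blue, 11=blue. Every edge joins two different colors.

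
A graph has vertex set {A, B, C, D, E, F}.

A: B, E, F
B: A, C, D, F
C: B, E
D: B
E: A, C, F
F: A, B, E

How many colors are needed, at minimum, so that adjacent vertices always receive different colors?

A, E, F form a triangle, so at least 3 colors are needed.
3 colors suffice: color 1 → {B, E}; color 2 → {C, D, F}; color 3 → {A}. No two adjacent vertices share a color.

3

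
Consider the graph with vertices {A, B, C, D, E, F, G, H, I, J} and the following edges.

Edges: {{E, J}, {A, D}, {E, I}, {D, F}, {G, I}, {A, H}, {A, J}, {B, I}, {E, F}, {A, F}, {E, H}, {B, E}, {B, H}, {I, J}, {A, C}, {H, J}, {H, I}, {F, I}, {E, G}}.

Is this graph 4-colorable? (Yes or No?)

The chromatic number is 4. E, H, I, J are pairwise adjacent (a clique of size 4), so at least 4 colors are needed.
A valid assignment using 4 colors: A=1, B=4, C=2, D=2, E=1, F=3, G=3, H=3, I=2, J=4.
That is already a proper 4-coloring.

Yes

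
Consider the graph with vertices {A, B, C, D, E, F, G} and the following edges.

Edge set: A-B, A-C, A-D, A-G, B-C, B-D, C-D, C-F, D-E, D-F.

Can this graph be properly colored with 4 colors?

The chromatic number is 4. A, B, C, D form a clique, so at least 4 colors are needed.
4 colors suffice: A=3, B=4, C=2, D=1, E=2, F=3, G=1.
That is already a proper 4-coloring.

Yes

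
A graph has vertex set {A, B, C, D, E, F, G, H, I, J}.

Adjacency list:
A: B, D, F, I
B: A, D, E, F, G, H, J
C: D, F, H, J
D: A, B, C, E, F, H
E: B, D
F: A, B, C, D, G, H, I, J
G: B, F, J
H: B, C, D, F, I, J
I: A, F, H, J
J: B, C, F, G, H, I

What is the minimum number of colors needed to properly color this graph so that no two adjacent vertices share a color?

4

F, H, I, J form a clique, so at least 4 colors are needed.
4 colors suffice: color 1 → {E, F}; color 2 → {B, C, I}; color 3 → {A, G, H}; color 4 → {D, J}. No two adjacent vertices share a color.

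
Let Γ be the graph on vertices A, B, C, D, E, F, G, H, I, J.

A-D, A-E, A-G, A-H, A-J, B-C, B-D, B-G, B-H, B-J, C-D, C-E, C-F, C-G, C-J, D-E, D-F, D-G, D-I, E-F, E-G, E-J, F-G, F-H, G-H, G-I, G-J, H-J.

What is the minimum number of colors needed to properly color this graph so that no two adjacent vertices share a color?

C, D, E, F, G form a clique, so at least 5 colors are needed.
5 colors suffice: A=yellow, B=purple, C=yellow, D=blue, E=green, F=purple, G=red, H=green, I=green, J=blue. No two adjacent vertices share a color.

5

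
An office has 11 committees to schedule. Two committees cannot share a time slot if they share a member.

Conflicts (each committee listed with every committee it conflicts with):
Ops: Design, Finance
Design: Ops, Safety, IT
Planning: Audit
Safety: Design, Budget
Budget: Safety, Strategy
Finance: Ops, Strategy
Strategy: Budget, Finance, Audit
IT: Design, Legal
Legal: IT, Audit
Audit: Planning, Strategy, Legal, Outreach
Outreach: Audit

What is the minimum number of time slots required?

3

The cycle Audit-Strategy-Finance-Ops-Design-IT-Legal-Audit has odd length 7, so it cannot be 2-colored; at least 3 time slots are needed.
A valid assignment using 3 time slots: Ops=2, Design=1, Planning=2, Safety=2, Budget=1, Finance=1, Strategy=2, IT=2, Legal=3, Audit=1, Outreach=2. No two conflicting committees share a time slot.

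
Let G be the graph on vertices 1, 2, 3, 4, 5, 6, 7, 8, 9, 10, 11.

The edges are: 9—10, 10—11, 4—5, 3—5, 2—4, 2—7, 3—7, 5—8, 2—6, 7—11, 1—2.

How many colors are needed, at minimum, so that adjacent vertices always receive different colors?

The cycle 4-5-3-7-2-4 has odd length 5, so it cannot be 2-colored; at least 3 colors are needed.
A valid assignment using 3 colors: 1=b, 2=a, 3=c, 4=b, 5=a, 6=b, 7=b, 8=b, 9=b, 10=a, 11=c. Each edge has distinct colors on its endpoints.

3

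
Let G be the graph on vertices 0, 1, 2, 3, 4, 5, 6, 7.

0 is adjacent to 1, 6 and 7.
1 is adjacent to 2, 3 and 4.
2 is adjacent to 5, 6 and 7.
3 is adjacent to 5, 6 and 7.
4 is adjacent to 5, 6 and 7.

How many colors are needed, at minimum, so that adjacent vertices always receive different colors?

2

0 and 7 are adjacent, so at least 2 colors are needed.
2 colors suffice: color red → {0, 2, 3, 4}; color blue → {1, 5, 6, 7}. Every edge joins two different colors.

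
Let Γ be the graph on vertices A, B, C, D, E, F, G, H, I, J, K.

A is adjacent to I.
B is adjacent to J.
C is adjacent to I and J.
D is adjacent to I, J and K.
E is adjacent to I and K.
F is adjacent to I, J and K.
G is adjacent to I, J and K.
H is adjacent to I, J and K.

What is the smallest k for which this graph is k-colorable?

2

D and J are adjacent, so at least 2 colors are needed.
2 colors suffice: A=2, B=2, C=2, D=2, E=2, F=2, G=2, H=2, I=1, J=1, K=1. Every edge joins two different colors.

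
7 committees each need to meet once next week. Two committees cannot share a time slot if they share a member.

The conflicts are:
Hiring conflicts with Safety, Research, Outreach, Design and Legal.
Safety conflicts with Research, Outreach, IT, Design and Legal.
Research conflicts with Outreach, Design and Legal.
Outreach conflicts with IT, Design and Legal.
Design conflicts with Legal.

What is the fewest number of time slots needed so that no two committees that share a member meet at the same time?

6

Hiring, Safety, Research, Outreach, Design, Legal are mutually in conflict, so at least 6 time slots are needed.
Using 6 time slots: Hiring=5, Safety=2, Research=3, Outreach=1, IT=3, Design=6, Legal=4. Each listed conflict is separated.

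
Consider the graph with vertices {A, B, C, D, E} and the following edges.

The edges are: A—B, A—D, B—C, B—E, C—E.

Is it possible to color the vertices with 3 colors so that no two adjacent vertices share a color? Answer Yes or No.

The chromatic number is 3. B, C, E are mutually adjacent, so at least 3 colors are needed.
A valid assignment using 3 colors: A=blue, B=red, C=green, D=red, E=blue.
That is already a proper 3-coloring.

Yes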